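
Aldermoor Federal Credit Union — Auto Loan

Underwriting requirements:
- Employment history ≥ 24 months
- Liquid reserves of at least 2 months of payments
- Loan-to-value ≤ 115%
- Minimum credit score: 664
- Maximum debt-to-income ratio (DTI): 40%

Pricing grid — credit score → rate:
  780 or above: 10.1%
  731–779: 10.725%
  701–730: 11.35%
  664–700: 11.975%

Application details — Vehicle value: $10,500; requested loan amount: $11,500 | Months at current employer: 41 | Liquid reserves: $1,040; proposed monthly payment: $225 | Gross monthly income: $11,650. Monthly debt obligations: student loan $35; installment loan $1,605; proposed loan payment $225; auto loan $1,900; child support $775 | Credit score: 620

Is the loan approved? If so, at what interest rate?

Credit score 620 < 664 (below minimum)
Total monthly debts = (35 + 1,605 + 225 + 1,900 + 775) = 4,540. DTI: 4,540 ÷ 11,650 = 39%, within the 40% cap
Employment 41 ≥ 24 months
Reserves: 1,040 ÷ 225 = 4.6 months (meets 2-month minimum)
LTV: 11,500 ÷ 10,500 = 109.5%, within 115% cap
Not all requirements met → denied.

Denied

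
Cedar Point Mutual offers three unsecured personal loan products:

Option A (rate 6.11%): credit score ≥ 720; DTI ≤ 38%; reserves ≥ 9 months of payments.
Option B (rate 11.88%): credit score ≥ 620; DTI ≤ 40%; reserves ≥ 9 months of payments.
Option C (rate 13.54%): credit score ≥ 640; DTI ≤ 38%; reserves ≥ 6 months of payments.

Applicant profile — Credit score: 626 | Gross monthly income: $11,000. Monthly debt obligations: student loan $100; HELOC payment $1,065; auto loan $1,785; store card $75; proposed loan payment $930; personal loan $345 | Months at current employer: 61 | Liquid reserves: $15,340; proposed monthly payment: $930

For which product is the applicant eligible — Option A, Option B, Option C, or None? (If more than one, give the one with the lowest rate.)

Total debts = (100 + 1,065 + 1,785 + 75 + 930 + 345) = 4,300; DTI = 4,300/11,000 = 39.1%.
Reserves = 15,340/930 = 16.5 months.
Option A: score 626 < 720; DTI 39.1% > 38%; reserves 16.5 ≥ 9 mo → does not qualify.
Option B: score 626 ≥ 620; DTI 39.1% ≤ 40%; reserves 16.5 ≥ 9 mo → qualifies.
Option C: score 626 < 640; DTI 39.1% > 38%; reserves 16.5 ≥ 6 mo → does not qualify.

Option B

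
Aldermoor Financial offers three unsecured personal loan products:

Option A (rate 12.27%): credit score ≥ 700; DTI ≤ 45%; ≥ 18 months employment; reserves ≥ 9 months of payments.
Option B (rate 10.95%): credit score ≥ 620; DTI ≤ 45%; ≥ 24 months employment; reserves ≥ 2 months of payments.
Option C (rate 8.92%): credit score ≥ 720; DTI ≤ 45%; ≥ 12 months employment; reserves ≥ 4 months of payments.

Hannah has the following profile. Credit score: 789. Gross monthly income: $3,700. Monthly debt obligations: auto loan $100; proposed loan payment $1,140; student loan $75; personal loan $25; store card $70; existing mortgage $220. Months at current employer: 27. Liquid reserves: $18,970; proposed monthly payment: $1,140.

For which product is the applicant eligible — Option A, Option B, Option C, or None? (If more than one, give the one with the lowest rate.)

Option C

Total debts = (100 + 1,140 + 75 + 25 + 70 + 220) = 1,630; DTI = 1,630/3,700 = 44.1%.
Reserves = 18,970/1,140 = 16.6 months.
Option A: score 789 ≥ 700; DTI 44.1% ≤ 45%; employment 27 ≥ 18 mo; reserves 16.6 ≥ 9 mo → qualifies.
Option B: score 789 ≥ 620; DTI 44.1% ≤ 45%; employment 27 ≥ 24 mo; reserves 16.6 ≥ 2 mo → qualifies.
Option C: score 789 ≥ 720; DTI 44.1% ≤ 45%; employment 27 ≥ 12 mo; reserves 16.6 ≥ 4 mo → qualifies.
Qualifying: Option A, Option B, Option C. Lowest rate is 8.92% → Option C.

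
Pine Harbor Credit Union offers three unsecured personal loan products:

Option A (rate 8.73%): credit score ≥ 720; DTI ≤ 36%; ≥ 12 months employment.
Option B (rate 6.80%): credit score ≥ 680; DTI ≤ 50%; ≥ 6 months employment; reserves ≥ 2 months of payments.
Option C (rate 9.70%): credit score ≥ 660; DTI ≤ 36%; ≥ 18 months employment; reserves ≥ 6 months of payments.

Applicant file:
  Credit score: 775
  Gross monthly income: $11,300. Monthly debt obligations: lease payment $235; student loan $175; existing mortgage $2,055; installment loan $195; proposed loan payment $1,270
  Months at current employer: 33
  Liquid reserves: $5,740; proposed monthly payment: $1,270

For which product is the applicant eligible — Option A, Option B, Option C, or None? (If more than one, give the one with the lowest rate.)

Option B

Total debts = (235 + 175 + 2,055 + 195 + 1,270) = 3,930; DTI = 3,930/11,300 = 34.8%.
Reserves = 5,740/1,270 = 4.5 months.
Option A: score 775 ≥ 720; DTI 34.8% ≤ 36%; employment 33 ≥ 12 mo → qualifies.
Option B: score 775 ≥ 680; DTI 34.8% ≤ 50%; employment 33 ≥ 6 mo; reserves 4.5 ≥ 2 mo → qualifies.
Option C: score 775 ≥ 660; DTI 34.8% ≤ 36%; employment 33 ≥ 18 mo; reserves 4.5 < 6 mo → does not qualify.
Qualifying: Option A, Option B. Lowest rate is 6.80% → Option B.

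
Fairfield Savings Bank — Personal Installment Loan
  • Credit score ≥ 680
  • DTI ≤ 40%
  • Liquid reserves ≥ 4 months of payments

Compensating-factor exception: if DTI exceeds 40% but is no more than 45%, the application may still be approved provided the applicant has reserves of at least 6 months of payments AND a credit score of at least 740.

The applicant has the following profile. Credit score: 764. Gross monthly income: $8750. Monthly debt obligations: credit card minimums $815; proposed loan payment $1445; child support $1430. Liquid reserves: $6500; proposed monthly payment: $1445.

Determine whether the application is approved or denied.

Credit score 764 ≥ 680 (meets base)
Total debts = (815 + 1,445 + 1,430) = 3,690. DTI = 3,690/8,750 = 42.2% > 40% — standard DTI limit exceeded.
Reserves: 6,500 ÷ 1,445 = 4.5 months (meets 4-month minimum)
42.2% falls in the override range (40%–45%), so the compensating-factor test applies.
Override check — reserves: 4.5 mo (short of 6); score: 764 (ok).
Compensating-factor requirement not fully met.

Denied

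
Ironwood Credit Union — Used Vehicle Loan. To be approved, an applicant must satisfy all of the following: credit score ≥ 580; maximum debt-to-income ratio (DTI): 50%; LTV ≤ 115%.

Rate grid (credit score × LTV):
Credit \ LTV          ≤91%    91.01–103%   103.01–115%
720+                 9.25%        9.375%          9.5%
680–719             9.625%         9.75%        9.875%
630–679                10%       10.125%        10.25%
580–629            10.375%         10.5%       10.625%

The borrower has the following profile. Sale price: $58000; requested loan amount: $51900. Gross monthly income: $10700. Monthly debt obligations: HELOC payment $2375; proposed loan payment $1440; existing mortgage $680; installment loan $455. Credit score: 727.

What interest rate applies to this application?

9.25%

Credit score 727 ≥ 580; Total monthly debts = (2,375 + 1,440 + 680 + 455) = 4,950. DTI: 4,950 ÷ 10,700 = 46.3%, within the 50% cap
Loan-to-value = 51,900/58,000 = 89.5% — pass (115% max)
Credit 727 → row 720+; LTV 89.5% → column ≤91%. Grid cell → 9.25%.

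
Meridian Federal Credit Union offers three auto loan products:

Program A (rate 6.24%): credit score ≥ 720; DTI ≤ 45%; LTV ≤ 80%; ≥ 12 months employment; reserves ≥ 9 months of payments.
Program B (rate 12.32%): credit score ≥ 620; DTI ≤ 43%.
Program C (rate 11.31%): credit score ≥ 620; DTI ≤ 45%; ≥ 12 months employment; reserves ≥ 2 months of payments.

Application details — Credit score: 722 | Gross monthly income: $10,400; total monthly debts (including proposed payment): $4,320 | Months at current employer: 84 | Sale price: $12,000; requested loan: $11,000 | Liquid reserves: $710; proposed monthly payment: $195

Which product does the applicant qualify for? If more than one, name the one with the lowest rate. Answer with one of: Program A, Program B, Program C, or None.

DTI = 4,320/10,400 = 41.5%.
LTV = 11,000/12,000 = 91.7%.
Reserves = 710/195 = 3.6 months.
Program A: score 722 ≥ 720; DTI 41.5% ≤ 45%; LTV 91.7% > 80%; employment 84 ≥ 12 mo; reserves 3.6 < 9 mo → does not qualify.
Program B: score 722 ≥ 620; DTI 41.5% ≤ 43% → qualifies.
Program C: score 722 ≥ 620; DTI 41.5% ≤ 45%; employment 84 ≥ 12 mo; reserves 3.6 ≥ 2 mo → qualifies.
Qualifying: Program B, Program C. Lowest rate is 11.31% → Program C.

Program C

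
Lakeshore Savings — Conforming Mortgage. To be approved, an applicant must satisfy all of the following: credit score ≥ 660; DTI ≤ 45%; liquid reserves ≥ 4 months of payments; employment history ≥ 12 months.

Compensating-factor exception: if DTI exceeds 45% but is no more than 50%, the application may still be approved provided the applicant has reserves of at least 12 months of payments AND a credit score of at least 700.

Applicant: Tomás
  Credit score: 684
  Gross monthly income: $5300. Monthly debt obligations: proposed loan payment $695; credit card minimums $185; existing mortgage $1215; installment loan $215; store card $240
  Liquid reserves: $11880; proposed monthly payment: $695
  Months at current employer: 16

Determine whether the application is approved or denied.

Credit score 684 ≥ 660 (meets base)
Total debts = (695 + 185 + 1,215 + 215 + 240) = 2,550. DTI = 2,550/5,300 = 48.1% > 45% — standard DTI limit exceeded.
Reserves: 11,880 ÷ 695 = 17.1 months (meets 4-month minimum)
Employment 16 ≥ 12 months
48.1% falls in the override range (45%–50%), so the compensating-factor test applies.
Override check — reserves: 17.1 mo (ok); score: 684 (below 700).
Compensating-factor requirement not fully met.

Denied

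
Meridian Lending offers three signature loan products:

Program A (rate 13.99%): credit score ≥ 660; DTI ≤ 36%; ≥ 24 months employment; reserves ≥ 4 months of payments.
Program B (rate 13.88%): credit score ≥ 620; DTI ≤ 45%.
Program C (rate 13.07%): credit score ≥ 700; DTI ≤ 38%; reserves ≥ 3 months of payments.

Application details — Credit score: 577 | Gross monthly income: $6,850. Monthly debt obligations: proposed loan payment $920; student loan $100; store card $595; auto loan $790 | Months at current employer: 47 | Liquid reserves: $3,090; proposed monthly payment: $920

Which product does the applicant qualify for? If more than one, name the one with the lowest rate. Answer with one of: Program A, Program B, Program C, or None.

Total debts = (920 + 100 + 595 + 790) = 2,405; DTI = 2,405/6,850 = 35.1%.
Reserves = 3,090/920 = 3.4 months.
Program A: score 577 < 660; DTI 35.1% ≤ 36%; employment 47 ≥ 24 mo; reserves 3.4 < 4 mo → does not qualify.
Program B: score 577 < 620; DTI 35.1% ≤ 45% → does not qualify.
Program C: score 577 < 700; DTI 35.1% ≤ 38%; reserves 3.4 ≥ 3 mo → does not qualify.

None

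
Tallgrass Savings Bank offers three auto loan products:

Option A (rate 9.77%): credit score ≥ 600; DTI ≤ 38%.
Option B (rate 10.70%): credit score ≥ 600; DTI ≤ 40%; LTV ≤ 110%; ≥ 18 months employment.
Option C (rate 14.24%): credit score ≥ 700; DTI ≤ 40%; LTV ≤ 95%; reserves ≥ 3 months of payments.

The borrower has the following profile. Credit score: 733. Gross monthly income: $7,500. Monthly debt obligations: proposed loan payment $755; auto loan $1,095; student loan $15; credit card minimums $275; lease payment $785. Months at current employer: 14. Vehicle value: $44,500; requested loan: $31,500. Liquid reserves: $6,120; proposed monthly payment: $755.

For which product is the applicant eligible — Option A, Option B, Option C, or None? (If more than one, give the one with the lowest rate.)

Option C

Total debts = (755 + 1,095 + 15 + 275 + 785) = 2,925; DTI = 2,925/7,500 = 39%.
LTV = 31,500/44,500 = 70.8%.
Reserves = 6,120/755 = 8.1 months.
Option A: score 733 ≥ 600; DTI 39% > 38% → does not qualify.
Option B: score 733 ≥ 600; DTI 39% ≤ 40%; LTV 70.8% ≤ 110%; employment 14 < 18 mo → does not qualify.
Option C: score 733 ≥ 700; DTI 39% ≤ 40%; LTV 70.8% ≤ 95%; reserves 8.1 ≥ 3 mo → qualifies.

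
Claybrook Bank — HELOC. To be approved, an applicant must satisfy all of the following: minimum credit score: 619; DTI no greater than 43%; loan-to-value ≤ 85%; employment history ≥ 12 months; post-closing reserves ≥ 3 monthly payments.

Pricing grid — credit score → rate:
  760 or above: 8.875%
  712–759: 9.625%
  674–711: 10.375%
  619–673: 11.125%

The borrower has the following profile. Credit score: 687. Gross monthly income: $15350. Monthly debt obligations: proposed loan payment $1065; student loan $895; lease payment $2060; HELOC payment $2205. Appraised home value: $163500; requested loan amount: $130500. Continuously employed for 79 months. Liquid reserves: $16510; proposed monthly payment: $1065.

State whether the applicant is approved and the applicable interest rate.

Credit score 687 ≥ 619 (meets minimum)
Loan-to-value = 130,500/163,500 = 79.8% — pass (85% max)
Reserves: 16,510 ÷ 1,065 = 15.5 months (meets 3-month minimum)
Total monthly debts = (1,065 + 895 + 2,060 + 2,205) = 6,225. DTI = 6,225/15,350 = 40.6% ≤ 43%
Employment 79 ≥ 12 months
All requirements met. Score 687 falls in the 674–711 tier → 10.375%.

Approved at 10.375%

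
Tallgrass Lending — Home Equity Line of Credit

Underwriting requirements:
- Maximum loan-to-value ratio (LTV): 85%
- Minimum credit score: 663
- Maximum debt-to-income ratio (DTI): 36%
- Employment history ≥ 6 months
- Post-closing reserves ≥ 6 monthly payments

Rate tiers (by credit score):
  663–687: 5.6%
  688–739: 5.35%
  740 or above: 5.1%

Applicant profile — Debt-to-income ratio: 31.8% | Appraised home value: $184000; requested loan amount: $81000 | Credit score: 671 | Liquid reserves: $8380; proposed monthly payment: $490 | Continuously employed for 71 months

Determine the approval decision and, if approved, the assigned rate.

Credit score 671 ≥ 663 (meets minimum)
DTI 31.8% ≤ 36%
Liquid reserves cover 8,380/490 = 17.1 months — ≥ 6 required
LTV = 81,000/184,000 = 44% ≤ 85%
Employment 71 ≥ 6 months
All requirements met. Score 671 falls in the 663–687 tier → 5.6%.

Approved at 5.6%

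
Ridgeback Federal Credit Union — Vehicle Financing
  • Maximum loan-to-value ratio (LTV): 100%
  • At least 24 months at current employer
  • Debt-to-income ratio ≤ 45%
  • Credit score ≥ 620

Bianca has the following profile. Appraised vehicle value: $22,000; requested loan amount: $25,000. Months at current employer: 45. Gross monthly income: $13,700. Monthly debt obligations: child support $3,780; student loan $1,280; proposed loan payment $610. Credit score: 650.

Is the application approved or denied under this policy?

Denied

LTV: 25,000 ÷ 22,000 = 113.6%, exceeds 100% cap
Employment 45 ≥ 24 months
Total monthly debts = (3,780 + 1,280 + 610) = 5,670. DTI = 5,670/13,700 = 41.4% ≤ 45%
Credit score 650 ≥ 620 (meets)
Fails on LTV.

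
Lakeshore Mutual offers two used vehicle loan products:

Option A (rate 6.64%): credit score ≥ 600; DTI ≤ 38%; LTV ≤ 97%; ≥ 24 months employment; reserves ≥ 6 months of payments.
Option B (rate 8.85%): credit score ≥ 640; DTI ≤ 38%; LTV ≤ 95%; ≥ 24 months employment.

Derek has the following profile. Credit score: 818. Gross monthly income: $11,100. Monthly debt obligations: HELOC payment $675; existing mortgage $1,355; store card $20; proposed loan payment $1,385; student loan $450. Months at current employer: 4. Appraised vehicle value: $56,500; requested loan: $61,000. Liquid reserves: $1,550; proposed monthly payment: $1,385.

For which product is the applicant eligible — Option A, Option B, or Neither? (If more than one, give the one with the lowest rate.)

Total debts = (675 + 1,355 + 20 + 1,385 + 450) = 3,885; DTI = 3,885/11,100 = 35%.
LTV = 61,000/56,500 = 108%.
Reserves = 1,550/1,385 = 1.1 months.
Option A: score 818 ≥ 600; DTI 35% ≤ 38%; LTV 108% > 97%; employment 4 < 24 mo; reserves 1.1 < 6 mo → does not qualify.
Option B: score 818 ≥ 640; DTI 35% ≤ 38%; LTV 108% > 95%; employment 4 < 24 mo → does not qualify.

Neither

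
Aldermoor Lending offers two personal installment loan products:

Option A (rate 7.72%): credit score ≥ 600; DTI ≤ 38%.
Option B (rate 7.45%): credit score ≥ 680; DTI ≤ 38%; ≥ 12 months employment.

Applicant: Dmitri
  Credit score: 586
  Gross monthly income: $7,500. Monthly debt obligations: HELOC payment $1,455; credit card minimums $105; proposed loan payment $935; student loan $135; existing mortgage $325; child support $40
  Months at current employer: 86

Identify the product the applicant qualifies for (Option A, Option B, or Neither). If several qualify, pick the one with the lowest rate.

Neither

Total debts = (1,455 + 105 + 935 + 135 + 325 + 40) = 2,995; DTI = 2,995/7,500 = 39.9%.
Option A: score 586 < 600; DTI 39.9% > 38% → does not qualify.
Option B: score 586 < 680; DTI 39.9% > 38%; employment 86 ≥ 12 mo → does not qualify.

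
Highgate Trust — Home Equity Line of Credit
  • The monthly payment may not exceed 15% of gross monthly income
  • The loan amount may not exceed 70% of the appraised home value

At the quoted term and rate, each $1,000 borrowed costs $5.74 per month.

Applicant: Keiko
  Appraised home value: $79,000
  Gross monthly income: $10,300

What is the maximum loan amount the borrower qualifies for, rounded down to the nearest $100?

$55,300

Payment cap: 15% × $10,300 = $1,545/month.
At $5.74 per $1,000, that supports 1,545/5.74 × 1,000 ≈ $269,163 → $269,100.
LTV cap: 70% × $79,000 = $55,300 → $55,300.
Binding constraint: loan-to-value.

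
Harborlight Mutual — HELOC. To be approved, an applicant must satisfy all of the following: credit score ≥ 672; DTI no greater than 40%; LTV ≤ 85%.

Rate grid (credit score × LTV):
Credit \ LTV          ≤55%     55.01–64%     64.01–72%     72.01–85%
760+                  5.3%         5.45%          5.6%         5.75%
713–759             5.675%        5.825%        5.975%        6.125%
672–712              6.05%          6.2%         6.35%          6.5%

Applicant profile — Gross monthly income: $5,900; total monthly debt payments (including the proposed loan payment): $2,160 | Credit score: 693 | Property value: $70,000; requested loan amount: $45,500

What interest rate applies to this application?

6.35%

Credit score 693 ≥ 672; Debt-to-income = 2,160/5,900 = 36.6% — meets 40% limit
LTV = 45,500/70,000 = 65% ≤ 85%
Score 693 is in the 672–712 band; LTV 65% is in the 64.01–72% band → 6.35%.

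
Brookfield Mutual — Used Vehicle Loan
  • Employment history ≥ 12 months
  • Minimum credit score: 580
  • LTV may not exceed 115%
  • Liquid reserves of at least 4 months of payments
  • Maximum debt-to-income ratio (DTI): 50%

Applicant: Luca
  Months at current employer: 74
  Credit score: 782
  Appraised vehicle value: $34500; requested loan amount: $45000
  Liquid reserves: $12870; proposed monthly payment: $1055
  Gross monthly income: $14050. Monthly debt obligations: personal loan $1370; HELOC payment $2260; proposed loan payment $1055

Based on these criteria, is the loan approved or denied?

Denied

Employment 74 ≥ 12 months
Credit score 782 ≥ 580 (meets)
Loan-to-value = 45,000/34,500 = 130.4% — fail (115% max)
Liquid reserves cover 12,870/1,055 = 12.2 months — ≥ 4 required
Total monthly debts = (1,370 + 2,260 + 1,055) = 4,685. DTI = 4,685/14,050 = 33.3% ≤ 50%
Fails on LTV.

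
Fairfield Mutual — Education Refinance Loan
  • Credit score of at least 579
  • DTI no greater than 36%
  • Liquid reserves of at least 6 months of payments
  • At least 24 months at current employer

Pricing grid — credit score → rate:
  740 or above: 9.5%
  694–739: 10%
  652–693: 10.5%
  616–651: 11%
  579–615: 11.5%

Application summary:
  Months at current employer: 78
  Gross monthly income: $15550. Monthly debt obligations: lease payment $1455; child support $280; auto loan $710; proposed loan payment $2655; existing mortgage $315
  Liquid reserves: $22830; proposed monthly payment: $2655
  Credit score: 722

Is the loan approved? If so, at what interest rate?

Approved at 10%

Credit score 722 ≥ 579 (meets minimum)
Employment 78 ≥ 24 months
Reserves = 22,830/2,655 = 8.6 months ≥ 6
Total monthly debts = (1,455 + 280 + 710 + 2,655 + 315) = 5,415. Debt-to-income = 5,415/15,550 = 34.8% — meets 36% limit
All requirements met. Score 722 falls in the 694–739 tier → 10%.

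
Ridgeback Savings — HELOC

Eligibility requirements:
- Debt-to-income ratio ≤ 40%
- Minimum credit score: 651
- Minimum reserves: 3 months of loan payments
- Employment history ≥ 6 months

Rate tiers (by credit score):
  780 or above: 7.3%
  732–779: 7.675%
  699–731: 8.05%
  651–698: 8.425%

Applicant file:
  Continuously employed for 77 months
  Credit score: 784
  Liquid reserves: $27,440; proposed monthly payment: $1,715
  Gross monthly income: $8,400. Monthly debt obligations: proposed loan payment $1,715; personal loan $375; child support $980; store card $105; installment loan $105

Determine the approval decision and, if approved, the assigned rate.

Approved at 7.3%

Credit score 784 ≥ 651 (meets minimum)
Liquid reserves cover 27,440/1,715 = 16.0 months — ≥ 3 required
Total monthly debts = (1,715 + 375 + 980 + 105 + 105) = 3,280. DTI = 3,280/8,400 = 39% ≤ 40%
Employment 77 ≥ 6 months
All requirements met. Score 784 falls in the 780 or above tier → 7.3%.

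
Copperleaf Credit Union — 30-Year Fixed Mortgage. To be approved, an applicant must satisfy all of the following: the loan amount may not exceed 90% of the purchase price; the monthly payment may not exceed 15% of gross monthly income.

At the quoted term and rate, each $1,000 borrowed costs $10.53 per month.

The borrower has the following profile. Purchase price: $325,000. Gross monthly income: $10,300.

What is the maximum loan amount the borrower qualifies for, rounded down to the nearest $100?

$146,700

Payment cap: 15% × $10,300 = $1,545/month.
At $10.53 per $1,000, that supports 1,545/10.53 × 1,000 ≈ $146,723 → $146,700.
LTV cap: 90% × $325,000 = $292,500 → $292,500.
Binding constraint: payment-to-income.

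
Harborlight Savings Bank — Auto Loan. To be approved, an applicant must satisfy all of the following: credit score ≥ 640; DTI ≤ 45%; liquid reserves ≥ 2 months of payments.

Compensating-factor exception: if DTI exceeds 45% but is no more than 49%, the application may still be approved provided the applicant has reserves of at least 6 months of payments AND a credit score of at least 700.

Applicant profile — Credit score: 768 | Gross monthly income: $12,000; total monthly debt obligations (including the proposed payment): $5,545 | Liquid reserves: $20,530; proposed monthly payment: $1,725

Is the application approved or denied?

Credit score 768 ≥ 640 (meets base)
DTI: 5,545 ÷ 12,000 = 46.2%, over the 45% base limit.
Reserves: 20,530 ÷ 1,725 = 11.9 months (meets 2-month minimum)
46.2% falls in the override range (45%–49%), so the compensating-factor test applies.
Reserves 11.9 ≥ 6 months; credit score 768 ≥ 700.
Both compensating conditions met → exception applies.

Approved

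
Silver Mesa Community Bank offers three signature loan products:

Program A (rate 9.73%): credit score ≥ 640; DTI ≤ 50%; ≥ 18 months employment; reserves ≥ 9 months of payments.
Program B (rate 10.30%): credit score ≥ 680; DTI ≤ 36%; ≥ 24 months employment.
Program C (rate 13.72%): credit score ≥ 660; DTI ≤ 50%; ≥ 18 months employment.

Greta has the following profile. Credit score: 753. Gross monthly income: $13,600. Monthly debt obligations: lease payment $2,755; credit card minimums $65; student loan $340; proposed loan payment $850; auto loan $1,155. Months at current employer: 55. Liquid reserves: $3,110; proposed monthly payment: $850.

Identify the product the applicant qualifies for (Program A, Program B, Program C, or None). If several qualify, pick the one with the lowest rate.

Program C

Total debts = (2,755 + 65 + 340 + 850 + 1,155) = 5,165; DTI = 5,165/13,600 = 38%.
Reserves = 3,110/850 = 3.7 months.
Program A: score 753 ≥ 640; DTI 38% ≤ 50%; employment 55 ≥ 18 mo; reserves 3.7 < 9 mo → does not qualify.
Program B: score 753 ≥ 680; DTI 38% > 36%; employment 55 ≥ 24 mo → does not qualify.
Program C: score 753 ≥ 660; DTI 38% ≤ 50%; employment 55 ≥ 18 mo → qualifies.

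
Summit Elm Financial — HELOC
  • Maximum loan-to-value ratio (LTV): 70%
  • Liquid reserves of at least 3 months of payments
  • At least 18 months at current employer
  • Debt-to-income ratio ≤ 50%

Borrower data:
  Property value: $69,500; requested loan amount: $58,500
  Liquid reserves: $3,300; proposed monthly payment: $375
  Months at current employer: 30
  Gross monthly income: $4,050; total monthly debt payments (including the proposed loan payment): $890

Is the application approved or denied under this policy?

Denied

LTV: 58,500 ÷ 69,500 = 84.2%, exceeds 70% cap
Reserves: 3,300 ÷ 375 = 8.8 months (meets 3-month minimum)
Employment 30 ≥ 18 months
DTI: 890 ÷ 4,050 = 22%, within the 50% cap
Fails on LTV.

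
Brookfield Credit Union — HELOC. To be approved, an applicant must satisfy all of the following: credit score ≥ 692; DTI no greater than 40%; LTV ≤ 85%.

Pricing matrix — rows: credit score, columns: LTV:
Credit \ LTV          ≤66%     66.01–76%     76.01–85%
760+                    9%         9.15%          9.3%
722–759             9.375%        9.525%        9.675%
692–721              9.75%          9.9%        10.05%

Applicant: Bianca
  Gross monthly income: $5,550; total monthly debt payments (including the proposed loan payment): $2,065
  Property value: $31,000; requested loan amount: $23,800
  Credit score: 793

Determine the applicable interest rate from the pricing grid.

Credit score 793 ≥ 692; DTI = 2,065/5,550 = 37.2% ≤ 40%
Loan-to-value = 23,800/31,000 = 76.8% — pass (85% max)
Score 793 is in the 760+ band; LTV 76.8% is in the 76.01–85% band → 9.3%.

9.3%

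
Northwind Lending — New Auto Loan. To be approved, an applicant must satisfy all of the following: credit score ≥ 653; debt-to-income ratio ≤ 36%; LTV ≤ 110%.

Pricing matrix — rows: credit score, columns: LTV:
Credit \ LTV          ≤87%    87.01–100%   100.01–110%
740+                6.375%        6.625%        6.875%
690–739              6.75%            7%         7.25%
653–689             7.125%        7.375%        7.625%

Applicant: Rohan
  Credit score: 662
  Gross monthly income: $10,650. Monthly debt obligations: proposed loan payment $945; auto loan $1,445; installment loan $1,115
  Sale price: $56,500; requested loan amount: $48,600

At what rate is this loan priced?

Credit score 662 ≥ 653; Total monthly debts = (945 + 1,445 + 1,115) = 3,505. DTI = 3,505/10,650 = 32.9% ≤ 36%
LTV = 48,600/56,500 = 86% ≤ 110%
Row: 662 falls in 653–689. Column: 86% falls in ≤87%. Rate = 7.125%.

7.125%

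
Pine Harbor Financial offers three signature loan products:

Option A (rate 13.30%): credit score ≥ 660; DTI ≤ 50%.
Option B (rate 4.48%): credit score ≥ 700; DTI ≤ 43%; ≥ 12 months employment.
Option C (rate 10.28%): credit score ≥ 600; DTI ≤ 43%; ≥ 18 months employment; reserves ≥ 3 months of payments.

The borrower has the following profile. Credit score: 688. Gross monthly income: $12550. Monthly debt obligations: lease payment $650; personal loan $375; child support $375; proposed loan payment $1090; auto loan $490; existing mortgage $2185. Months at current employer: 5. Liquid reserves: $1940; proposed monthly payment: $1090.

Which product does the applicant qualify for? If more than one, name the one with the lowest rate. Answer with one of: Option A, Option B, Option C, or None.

Total debts = (650 + 375 + 375 + 1,090 + 490 + 2,185) = 5,165; DTI = 5,165/12,550 = 41.2%.
Reserves = 1,940/1,090 = 1.8 months.
Option A: score 688 ≥ 660; DTI 41.2% ≤ 50% → qualifies.
Option B: score 688 < 700; DTI 41.2% ≤ 43%; employment 5 < 12 mo → does not qualify.
Option C: score 688 ≥ 600; DTI 41.2% ≤ 43%; employment 5 < 18 mo; reserves 1.8 < 3 mo → does not qualify.

Option A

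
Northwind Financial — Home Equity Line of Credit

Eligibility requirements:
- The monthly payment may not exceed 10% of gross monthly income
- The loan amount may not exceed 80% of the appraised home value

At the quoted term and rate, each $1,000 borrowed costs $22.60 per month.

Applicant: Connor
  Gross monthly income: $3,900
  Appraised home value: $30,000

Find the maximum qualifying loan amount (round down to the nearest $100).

Payment cap: 10% × $3,900 = $390/month.
At $22.60 per $1,000, that supports 390/22.60 × 1,000 ≈ $17,256 → $17,200.
LTV cap: 80% × $30,000 = $24,000 → $24,000.
Binding constraint: payment-to-income.

$17,200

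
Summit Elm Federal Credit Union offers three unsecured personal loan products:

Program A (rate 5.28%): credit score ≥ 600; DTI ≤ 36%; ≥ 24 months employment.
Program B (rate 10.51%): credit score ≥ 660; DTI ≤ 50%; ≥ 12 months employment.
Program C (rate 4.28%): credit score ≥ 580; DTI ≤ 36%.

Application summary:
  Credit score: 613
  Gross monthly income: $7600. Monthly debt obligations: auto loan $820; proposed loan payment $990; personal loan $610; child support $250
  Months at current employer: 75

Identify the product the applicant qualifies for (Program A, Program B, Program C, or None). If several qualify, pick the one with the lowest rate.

Program C

Total debts = (820 + 990 + 610 + 250) = 2,670; DTI = 2,670/7,600 = 35.1%.
Program A: score 613 ≥ 600; DTI 35.1% ≤ 36%; employment 75 ≥ 24 mo → qualifies.
Program B: score 613 < 660; DTI 35.1% ≤ 50%; employment 75 ≥ 12 mo → does not qualify.
Program C: score 613 ≥ 580; DTI 35.1% ≤ 36% → qualifies.
Qualifying: Program A, Program C. Lowest rate is 4.28% → Program C.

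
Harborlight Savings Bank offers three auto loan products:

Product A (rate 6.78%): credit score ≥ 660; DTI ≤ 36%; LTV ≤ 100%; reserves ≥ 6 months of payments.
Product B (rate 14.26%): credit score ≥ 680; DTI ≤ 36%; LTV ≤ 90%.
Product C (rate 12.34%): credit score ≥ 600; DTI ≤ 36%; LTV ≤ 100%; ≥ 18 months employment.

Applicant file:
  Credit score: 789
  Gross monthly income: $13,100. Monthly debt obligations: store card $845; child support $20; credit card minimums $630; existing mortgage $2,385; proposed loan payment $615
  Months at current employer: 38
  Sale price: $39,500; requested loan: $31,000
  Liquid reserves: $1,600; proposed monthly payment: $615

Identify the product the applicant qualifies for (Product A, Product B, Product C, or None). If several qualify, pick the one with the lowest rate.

Total debts = (845 + 20 + 630 + 2,385 + 615) = 4,495; DTI = 4,495/13,100 = 34.3%.
LTV = 31,000/39,500 = 78.5%.
Reserves = 1,600/615 = 2.6 months.
Product A: score 789 ≥ 660; DTI 34.3% ≤ 36%; LTV 78.5% ≤ 100%; reserves 2.6 < 6 mo → does not qualify.
Product B: score 789 ≥ 680; DTI 34.3% ≤ 36%; LTV 78.5% ≤ 90% → qualifies.
Product C: score 789 ≥ 600; DTI 34.3% ≤ 36%; LTV 78.5% ≤ 100%; employment 38 ≥ 18 mo → qualifies.
Qualifying: Product B, Product C. Lowest rate is 12.34% → Product C.

Product C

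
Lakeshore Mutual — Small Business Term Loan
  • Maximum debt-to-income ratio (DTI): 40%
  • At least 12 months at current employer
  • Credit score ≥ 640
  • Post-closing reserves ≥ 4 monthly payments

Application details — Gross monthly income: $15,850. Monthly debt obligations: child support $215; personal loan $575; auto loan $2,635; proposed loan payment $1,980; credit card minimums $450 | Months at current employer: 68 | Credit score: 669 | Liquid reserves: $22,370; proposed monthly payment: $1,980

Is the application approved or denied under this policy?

Approved

Total monthly debts = (215 + 575 + 2,635 + 1,980 + 450) = 5,855. DTI = 5,855/15,850 = 36.9% ≤ 40%
Employment 68 ≥ 12 months
Credit score 669 ≥ 640 (meets)
Reserves: 22,370 ÷ 1,980 = 11.3 months (meets 4-month minimum)
All criteria satisfied.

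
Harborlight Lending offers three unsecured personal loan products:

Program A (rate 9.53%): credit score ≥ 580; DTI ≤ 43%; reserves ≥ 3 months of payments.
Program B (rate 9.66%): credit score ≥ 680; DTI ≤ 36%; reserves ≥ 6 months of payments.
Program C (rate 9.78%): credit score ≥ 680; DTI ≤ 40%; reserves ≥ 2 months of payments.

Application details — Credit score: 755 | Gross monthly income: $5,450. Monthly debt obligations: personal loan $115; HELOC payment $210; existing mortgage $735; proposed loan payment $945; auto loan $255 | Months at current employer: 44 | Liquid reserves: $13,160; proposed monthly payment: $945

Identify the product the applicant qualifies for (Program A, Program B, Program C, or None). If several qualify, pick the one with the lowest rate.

Program A

Total debts = (115 + 210 + 735 + 945 + 255) = 2,260; DTI = 2,260/5,450 = 41.5%.
Reserves = 13,160/945 = 13.9 months.
Program A: score 755 ≥ 580; DTI 41.5% ≤ 43%; reserves 13.9 ≥ 3 mo → qualifies.
Program B: score 755 ≥ 680; DTI 41.5% > 36%; reserves 13.9 ≥ 6 mo → does not qualify.
Program C: score 755 ≥ 680; DTI 41.5% > 40%; reserves 13.9 ≥ 2 mo → does not qualify.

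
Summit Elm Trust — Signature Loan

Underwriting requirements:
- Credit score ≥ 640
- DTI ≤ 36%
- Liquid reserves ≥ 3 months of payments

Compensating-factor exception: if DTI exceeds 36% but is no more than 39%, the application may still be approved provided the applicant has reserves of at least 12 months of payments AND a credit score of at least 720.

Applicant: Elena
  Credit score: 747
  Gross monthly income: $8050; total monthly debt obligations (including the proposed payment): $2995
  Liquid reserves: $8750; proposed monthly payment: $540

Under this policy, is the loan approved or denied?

Credit score 747 ≥ 640 (meets base)
DTI = 2,995/8,050 = 37.2% > 36% — standard DTI limit exceeded.
Reserves = 8,750/540 = 16.2 months ≥ 3
37.2% falls in the override range (36%–39%), so the compensating-factor test applies.
Override check — reserves: 16.2 mo (ok); score: 747 (ok).
Both compensating conditions met → exception applies.

Approved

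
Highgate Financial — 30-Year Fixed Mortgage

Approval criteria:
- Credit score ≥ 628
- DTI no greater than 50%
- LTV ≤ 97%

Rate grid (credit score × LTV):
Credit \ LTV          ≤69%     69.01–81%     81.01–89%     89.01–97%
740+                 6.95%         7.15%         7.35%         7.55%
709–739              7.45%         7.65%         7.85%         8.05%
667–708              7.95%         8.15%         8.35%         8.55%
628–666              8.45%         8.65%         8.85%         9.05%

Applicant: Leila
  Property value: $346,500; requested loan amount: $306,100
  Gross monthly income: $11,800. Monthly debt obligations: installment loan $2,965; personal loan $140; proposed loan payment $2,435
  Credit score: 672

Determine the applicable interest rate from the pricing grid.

8.35%

Credit score 672 ≥ 628; Total monthly debts = (2,965 + 140 + 2,435) = 5,540. Debt-to-income = 5,540/11,800 = 46.9% — meets 50% limit
LTV = 306,100/346,500 = 88.3% ≤ 97%
Row: 672 falls in 667–708. Column: 88.3% falls in 81.01–89%. Rate = 8.35%.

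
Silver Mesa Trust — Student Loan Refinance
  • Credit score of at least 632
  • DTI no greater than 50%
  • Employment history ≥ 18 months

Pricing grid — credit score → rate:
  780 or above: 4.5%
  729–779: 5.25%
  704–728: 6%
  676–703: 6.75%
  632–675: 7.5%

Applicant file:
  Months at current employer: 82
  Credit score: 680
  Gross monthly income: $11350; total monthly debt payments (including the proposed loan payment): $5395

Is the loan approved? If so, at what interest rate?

Approved at 6.75%

Credit score 680 ≥ 632 (meets minimum)
Employment 82 ≥ 18 months
DTI = 5,395/11,350 = 47.5% ≤ 50%
All requirements met. Score 680 falls in the 676–703 tier → 6.75%.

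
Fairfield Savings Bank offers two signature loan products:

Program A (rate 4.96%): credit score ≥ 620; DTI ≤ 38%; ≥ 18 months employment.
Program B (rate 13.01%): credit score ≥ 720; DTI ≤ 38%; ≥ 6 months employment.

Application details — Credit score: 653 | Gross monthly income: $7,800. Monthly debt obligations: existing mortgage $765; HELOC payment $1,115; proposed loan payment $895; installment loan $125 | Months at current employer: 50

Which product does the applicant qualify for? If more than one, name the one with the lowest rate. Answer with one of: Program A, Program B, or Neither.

Program A

Total debts = (765 + 1,115 + 895 + 125) = 2,900; DTI = 2,900/7,800 = 37.2%.
Program A: score 653 ≥ 620; DTI 37.2% ≤ 38%; employment 50 ≥ 18 mo → qualifies.
Program B: score 653 < 720; DTI 37.2% ≤ 38%; employment 50 ≥ 6 mo → does not qualify.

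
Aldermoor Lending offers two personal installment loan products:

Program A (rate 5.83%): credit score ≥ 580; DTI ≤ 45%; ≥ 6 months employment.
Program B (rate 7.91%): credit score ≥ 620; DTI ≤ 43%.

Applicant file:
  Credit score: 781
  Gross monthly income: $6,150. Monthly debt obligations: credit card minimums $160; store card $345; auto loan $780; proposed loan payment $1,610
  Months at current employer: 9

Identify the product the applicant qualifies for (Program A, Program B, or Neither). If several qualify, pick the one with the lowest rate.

Total debts = (160 + 345 + 780 + 1,610) = 2,895; DTI = 2,895/6,150 = 47.1%.
Program A: score 781 ≥ 580; DTI 47.1% > 45%; employment 9 ≥ 6 mo → does not qualify.
Program B: score 781 ≥ 620; DTI 47.1% > 43% → does not qualify.

Neither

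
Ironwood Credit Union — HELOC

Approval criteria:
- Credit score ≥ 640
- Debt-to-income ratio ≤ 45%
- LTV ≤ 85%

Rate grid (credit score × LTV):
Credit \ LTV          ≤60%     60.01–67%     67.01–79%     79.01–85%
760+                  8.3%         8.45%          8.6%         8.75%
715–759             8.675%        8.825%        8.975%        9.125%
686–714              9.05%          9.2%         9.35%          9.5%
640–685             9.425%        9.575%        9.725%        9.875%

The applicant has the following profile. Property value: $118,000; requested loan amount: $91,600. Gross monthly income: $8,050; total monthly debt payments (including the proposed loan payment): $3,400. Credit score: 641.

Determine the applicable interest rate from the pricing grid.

Credit score 641 ≥ 640; DTI: 3,400 ÷ 8,050 = 42.2%, within the 45% cap
Loan-to-value = 91,600/118,000 = 77.6% — pass (85% max)
Row: 641 falls in 640–685. Column: 77.6% falls in 67.01–79%. Rate = 9.725%.

9.725%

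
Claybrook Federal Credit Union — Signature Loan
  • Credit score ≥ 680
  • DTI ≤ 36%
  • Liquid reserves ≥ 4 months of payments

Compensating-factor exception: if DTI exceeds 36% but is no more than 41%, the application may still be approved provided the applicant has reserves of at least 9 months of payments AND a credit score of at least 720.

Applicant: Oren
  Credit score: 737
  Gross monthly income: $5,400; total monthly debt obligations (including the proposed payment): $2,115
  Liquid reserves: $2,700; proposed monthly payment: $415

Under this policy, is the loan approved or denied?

Denied

Credit score 737 ≥ 680 (meets base)
DTI = 2,115/5,400 = 39.2% > 36% — standard DTI limit exceeded.
Liquid reserves cover 2,700/415 = 6.5 months — ≥ 4 required
DTI 39.2% is within the 36%–41% exception band; checking compensating factors.
Reserves 6.5 < 9 months; credit score 737 ≥ 720.
Compensating-factor requirement not fully met.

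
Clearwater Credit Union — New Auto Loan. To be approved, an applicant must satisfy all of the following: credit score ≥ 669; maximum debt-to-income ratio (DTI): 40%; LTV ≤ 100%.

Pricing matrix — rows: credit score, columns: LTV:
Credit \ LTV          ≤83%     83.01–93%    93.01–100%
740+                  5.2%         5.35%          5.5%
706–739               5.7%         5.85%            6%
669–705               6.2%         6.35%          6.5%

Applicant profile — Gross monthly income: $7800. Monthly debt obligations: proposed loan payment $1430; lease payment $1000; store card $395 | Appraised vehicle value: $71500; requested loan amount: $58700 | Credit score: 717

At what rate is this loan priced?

Credit score 717 ≥ 669; Total monthly debts = (1,430 + 1,000 + 395) = 2,825. Debt-to-income = 2,825/7,800 = 36.2% — meets 40% limit
LTV: 58,700 ÷ 71,500 = 82.1%, within 100% cap
Credit 717 → row 706–739; LTV 82.1% → column ≤83%. Grid cell → 5.7%.

5.7%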